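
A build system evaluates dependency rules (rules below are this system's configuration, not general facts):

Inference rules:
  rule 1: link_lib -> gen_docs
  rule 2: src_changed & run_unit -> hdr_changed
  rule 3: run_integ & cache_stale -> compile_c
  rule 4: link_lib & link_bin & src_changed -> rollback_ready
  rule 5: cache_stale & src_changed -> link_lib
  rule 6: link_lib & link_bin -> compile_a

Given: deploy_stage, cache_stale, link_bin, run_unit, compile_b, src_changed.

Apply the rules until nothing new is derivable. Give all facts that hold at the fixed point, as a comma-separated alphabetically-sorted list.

Round 1: rule 2 [src_changed & run_unit -> hdr_changed]; rule 5 [cache_stale & src_changed -> link_lib]. Adds hdr_changed, link_lib.
Round 2: rule 1 [link_lib -> gen_docs]; rule 4 [link_lib & link_bin & src_changed -> rollback_ready]; rule 6 [link_lib & link_bin -> compile_a]. Adds gen_docs, rollback_ready, compile_a.

cache_stale, compile_a, compile_b, deploy_stage, gen_docs, hdr_changed, link_bin, link_lib, rollback_ready, run_unit, src_changed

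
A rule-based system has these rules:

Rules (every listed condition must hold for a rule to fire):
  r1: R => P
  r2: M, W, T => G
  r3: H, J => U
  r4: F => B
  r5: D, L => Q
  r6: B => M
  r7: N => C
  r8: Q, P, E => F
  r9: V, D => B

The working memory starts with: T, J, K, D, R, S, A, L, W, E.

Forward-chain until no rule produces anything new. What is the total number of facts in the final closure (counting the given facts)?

16

[1] r1 [R => P]; r5 [D, L => Q]. ⇒ new: P, Q.
[2] r8 [Q, P, E => F]. ⇒ new: F.
[3] r4 [F => B]. ⇒ new: B.
[4] r6 [B => M]. ⇒ new: M.
[5] r2 [M, W, T => G]. ⇒ new: G.
Closure: {A, B, D, E, F, G, J, K, L, M, P, Q, R, S, T, W} — 16 facts.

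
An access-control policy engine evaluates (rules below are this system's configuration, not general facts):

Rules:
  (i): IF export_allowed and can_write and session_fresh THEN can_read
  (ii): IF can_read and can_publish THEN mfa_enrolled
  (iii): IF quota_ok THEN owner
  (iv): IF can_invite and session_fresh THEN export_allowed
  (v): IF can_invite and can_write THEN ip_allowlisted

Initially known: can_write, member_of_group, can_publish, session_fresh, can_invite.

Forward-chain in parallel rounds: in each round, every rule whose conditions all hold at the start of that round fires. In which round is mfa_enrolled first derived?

Round 1: (iv) [IF can_invite and session_fresh THEN export_allowed]; (v) [IF can_invite and can_write THEN ip_allowlisted]. Adds export_allowed, ip_allowlisted.
Round 2: (i) [IF export_allowed and can_write and session_fresh THEN can_read]. Adds can_read.
Round 3: (ii) [IF can_read and can_publish THEN mfa_enrolled]. Adds mfa_enrolled.
mfa_enrolled first appears in round 3.

3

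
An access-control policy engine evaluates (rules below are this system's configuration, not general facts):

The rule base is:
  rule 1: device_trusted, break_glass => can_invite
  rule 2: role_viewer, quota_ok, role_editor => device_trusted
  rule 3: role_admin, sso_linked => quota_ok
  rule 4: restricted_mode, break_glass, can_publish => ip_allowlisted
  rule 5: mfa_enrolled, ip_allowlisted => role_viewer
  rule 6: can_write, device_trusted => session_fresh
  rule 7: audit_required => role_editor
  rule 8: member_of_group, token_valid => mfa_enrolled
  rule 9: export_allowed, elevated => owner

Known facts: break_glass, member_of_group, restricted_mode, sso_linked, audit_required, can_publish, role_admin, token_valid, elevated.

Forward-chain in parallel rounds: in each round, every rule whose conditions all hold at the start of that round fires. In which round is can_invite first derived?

4

[1] rule 3 [role_admin, sso_linked => quota_ok]; rule 4 [restricted_mode, break_glass, can_publish => ip_allowlisted]; rule 7 [audit_required => role_editor]; rule 8 [member_of_group, token_valid => mfa_enrolled]. ⇒ new: quota_ok, ip_allowlisted, role_editor, mfa_enrolled.
[2] rule 5 [mfa_enrolled, ip_allowlisted => role_viewer]. ⇒ new: role_viewer.
[3] rule 2 [role_viewer, quota_ok, role_editor => device_trusted]. ⇒ new: device_trusted.
[4] rule 1 [device_trusted, break_glass => can_invite]. ⇒ new: can_invite.
can_invite first appears in round 4.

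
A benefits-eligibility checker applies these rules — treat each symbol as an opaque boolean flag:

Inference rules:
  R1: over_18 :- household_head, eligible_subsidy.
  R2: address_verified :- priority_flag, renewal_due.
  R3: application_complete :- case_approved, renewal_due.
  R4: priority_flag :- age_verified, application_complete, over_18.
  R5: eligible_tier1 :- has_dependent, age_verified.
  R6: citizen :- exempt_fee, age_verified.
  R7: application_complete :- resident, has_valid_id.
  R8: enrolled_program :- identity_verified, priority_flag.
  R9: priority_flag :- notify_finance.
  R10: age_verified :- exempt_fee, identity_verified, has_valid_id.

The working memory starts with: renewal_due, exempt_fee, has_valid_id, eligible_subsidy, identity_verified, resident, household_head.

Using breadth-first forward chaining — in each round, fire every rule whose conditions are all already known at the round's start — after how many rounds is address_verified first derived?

3

Round 1 fires R1, R7, R10, giving over_18, application_complete, age_verified.
Round 2 fires R4, R6, giving priority_flag, citizen.
Round 3 fires R2, R8, giving address_verified, enrolled_program.
address_verified first appears in round 3.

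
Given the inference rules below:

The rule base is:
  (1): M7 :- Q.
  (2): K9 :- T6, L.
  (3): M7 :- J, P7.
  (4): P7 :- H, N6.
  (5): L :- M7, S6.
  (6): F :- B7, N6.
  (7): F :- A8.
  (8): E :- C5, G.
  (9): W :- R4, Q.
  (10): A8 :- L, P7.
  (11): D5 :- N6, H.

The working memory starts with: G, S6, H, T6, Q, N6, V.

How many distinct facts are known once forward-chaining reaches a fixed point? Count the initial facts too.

Round 1 — (1), (4), (11), derive M7, P7, D5.
Round 2 — (5), derive L.
Round 3 — (2), (10), derive K9, A8.
Round 4 — (7), derive F.
Closure: {A8, D5, F, G, H, K9, L, M7, N6, P7, Q, S6, T6, V} — 14 facts.

14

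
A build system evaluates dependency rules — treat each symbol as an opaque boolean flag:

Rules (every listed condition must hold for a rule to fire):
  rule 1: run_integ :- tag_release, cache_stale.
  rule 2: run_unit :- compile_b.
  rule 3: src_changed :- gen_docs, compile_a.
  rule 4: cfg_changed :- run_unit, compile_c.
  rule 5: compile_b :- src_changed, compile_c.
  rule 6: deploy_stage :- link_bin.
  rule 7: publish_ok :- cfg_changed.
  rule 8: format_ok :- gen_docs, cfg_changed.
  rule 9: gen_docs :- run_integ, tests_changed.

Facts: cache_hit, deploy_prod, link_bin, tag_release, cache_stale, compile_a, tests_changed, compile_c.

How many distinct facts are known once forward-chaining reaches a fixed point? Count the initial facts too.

17

Round 1 fires rule 1, rule 6, giving run_integ, deploy_stage.
Round 2 fires rule 9, giving gen_docs.
Round 3 fires rule 3, giving src_changed.
Round 4 fires rule 5, giving compile_b.
Round 5 fires rule 2, giving run_unit.
Round 6 fires rule 4, giving cfg_changed.
Round 7 fires rule 7, rule 8, giving publish_ok, format_ok.
Closure: {cache_hit, cache_stale, cfg_changed, compile_a, compile_b, compile_c, deploy_prod, deploy_stage, format_ok, gen_docs, link_bin, publish_ok, run_integ, run_unit, src_changed, tag_release, tests_changed} — 17 facts.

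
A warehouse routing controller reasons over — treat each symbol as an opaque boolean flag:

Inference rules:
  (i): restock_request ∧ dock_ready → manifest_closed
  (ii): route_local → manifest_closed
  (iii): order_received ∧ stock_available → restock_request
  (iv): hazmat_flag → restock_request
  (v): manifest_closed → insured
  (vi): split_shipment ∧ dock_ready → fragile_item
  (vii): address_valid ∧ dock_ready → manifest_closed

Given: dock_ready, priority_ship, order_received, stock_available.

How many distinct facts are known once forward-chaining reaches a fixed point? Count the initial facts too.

Round 1: (iii) [order_received ∧ stock_available → restock_request]. New: restock_request.
Round 2: (i) [restock_request ∧ dock_ready → manifest_closed]. New: manifest_closed.
Round 3: (v) [manifest_closed → insured]. New: insured.
Closure: {dock_ready, insured, manifest_closed, order_received, priority_ship, restock_request, stock_available} — 7 facts.

7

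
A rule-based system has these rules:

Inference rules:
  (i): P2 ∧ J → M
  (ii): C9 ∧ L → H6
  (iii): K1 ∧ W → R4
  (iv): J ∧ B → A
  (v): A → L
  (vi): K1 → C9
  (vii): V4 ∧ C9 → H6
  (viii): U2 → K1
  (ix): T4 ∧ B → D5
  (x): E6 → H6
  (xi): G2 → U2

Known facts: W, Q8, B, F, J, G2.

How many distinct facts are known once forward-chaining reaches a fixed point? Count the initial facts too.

Round 1 — (iv), (xi), derive A, U2.
Round 2 — (v), (viii), derive L, K1.
Round 3 — (iii), (vi), derive R4, C9.
Round 4 — (ii), derive H6.
Closure: {A, B, C9, F, G2, H6, J, K1, L, Q8, R4, U2, W} — 13 facts.

13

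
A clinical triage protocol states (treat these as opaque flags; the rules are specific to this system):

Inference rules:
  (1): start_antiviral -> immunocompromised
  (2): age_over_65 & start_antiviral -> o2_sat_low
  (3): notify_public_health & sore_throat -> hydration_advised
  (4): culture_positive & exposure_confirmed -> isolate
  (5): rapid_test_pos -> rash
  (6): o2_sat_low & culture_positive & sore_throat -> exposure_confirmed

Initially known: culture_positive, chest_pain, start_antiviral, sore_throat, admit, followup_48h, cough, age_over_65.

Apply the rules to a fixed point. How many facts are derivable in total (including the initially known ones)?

12

Round 1: (1) [start_antiviral -> immunocompromised]; (2) [age_over_65 & start_antiviral -> o2_sat_low]. New: immunocompromised, o2_sat_low.
Round 2: (6) [o2_sat_low & culture_positive & sore_throat -> exposure_confirmed]. New: exposure_confirmed.
Round 3: (4) [culture_positive & exposure_confirmed -> isolate]. New: isolate.
Closure: {admit, age_over_65, chest_pain, cough, culture_positive, exposure_confirmed, followup_48h, immunocompromised, isolate, o2_sat_low, sore_throat, start_antiviral} — 12 facts.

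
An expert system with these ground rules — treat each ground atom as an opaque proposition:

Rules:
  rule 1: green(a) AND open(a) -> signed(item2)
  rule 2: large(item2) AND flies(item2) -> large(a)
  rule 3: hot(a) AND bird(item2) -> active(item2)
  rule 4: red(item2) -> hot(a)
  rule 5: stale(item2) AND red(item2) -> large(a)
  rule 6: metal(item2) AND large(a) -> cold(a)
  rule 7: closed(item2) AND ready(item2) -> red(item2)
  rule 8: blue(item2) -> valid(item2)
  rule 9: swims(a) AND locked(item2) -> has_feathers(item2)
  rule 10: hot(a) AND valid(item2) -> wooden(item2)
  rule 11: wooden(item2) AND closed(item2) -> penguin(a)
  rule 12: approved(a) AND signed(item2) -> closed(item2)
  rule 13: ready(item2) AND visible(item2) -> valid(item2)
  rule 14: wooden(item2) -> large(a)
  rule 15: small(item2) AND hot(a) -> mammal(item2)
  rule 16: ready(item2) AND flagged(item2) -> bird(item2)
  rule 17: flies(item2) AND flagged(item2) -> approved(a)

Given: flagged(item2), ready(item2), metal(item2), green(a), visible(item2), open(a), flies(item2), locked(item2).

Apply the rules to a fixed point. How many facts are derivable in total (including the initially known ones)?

Round 1: rule 1 [green(a) AND open(a) -> signed(item2)]; rule 13 [ready(item2) AND visible(item2) -> valid(item2)]; rule 16 [ready(item2) AND flagged(item2) -> bird(item2)]; rule 17 [flies(item2) AND flagged(item2) -> approved(a)]. Adds signed(item2), valid(item2), bird(item2), approved(a).
Round 2: rule 12 [approved(a) AND signed(item2) -> closed(item2)]. Adds closed(item2).
Round 3: rule 7 [closed(item2) AND ready(item2) -> red(item2)]. Adds red(item2).
Round 4: rule 4 [red(item2) -> hot(a)]. Adds hot(a).
Round 5: rule 3 [hot(a) AND bird(item2) -> active(item2)]; rule 10 [hot(a) AND valid(item2) -> wooden(item2)]. Adds active(item2), wooden(item2).
Round 6: rule 11 [wooden(item2) AND closed(item2) -> penguin(a)]; rule 14 [wooden(item2) -> large(a)]. Adds penguin(a), large(a).
Round 7: rule 6 [metal(item2) AND large(a) -> cold(a)]. Adds cold(a).
Closure: {active(item2), approved(a), bird(item2), closed(item2), cold(a), flagged(item2), flies(item2), green(a), hot(a), large(a), locked(item2), metal(item2), open(a), penguin(a), ready(item2), red(item2), signed(item2), valid(item2), visible(item2), wooden(item2)} — 20 facts.

20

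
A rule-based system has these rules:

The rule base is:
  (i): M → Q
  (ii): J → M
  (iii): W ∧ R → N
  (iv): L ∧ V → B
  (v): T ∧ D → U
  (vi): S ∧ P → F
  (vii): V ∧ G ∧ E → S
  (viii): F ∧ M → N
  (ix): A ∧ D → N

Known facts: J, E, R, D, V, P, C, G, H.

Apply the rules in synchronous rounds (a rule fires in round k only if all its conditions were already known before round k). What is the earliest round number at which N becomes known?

3

Round 1 — (ii), (vii), derive M, S.
Round 2 — (i), (vi), derive Q, F.
Round 3 — (viii), derive N.
N first appears in round 3.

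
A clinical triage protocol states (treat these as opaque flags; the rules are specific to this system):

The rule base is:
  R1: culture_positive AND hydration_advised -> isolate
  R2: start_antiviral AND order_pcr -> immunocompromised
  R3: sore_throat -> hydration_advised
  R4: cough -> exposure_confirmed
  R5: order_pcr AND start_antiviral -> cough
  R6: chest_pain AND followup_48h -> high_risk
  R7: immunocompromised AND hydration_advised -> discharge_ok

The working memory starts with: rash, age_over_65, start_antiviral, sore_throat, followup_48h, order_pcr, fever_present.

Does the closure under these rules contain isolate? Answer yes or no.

Round 1 fires R2, R3, R5, giving immunocompromised, hydration_advised, cough.
Round 2 fires R4, R7, giving exposure_confirmed, discharge_ok.
Fixed point reached. isolate is concluded only by R1; R1 needs culture_positive (never derived).

no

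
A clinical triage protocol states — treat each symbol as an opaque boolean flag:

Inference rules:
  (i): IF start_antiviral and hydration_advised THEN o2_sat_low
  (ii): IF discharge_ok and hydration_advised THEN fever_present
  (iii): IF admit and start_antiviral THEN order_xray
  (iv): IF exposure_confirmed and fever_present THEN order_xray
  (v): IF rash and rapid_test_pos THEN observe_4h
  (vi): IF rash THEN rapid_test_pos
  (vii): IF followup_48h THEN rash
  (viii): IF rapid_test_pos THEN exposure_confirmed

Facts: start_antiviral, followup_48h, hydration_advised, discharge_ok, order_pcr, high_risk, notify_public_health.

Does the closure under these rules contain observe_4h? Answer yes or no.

[1] (i) [IF start_antiviral and hydration_advised THEN o2_sat_low]; (ii) [IF discharge_ok and hydration_advised THEN fever_present]; (vii) [IF followup_48h THEN rash]. ⇒ new: o2_sat_low, fever_present, rash.
[2] (vi) [IF rash THEN rapid_test_pos]. ⇒ new: rapid_test_pos.
[3] (v) [IF rash and rapid_test_pos THEN observe_4h]; (viii) [IF rapid_test_pos THEN exposure_confirmed]. ⇒ new: observe_4h, exposure_confirmed.
[4] (iv) [IF exposure_confirmed and fever_present THEN order_xray]. ⇒ new: order_xray.
observe_4h appears in round 3, so it is derivable.

yes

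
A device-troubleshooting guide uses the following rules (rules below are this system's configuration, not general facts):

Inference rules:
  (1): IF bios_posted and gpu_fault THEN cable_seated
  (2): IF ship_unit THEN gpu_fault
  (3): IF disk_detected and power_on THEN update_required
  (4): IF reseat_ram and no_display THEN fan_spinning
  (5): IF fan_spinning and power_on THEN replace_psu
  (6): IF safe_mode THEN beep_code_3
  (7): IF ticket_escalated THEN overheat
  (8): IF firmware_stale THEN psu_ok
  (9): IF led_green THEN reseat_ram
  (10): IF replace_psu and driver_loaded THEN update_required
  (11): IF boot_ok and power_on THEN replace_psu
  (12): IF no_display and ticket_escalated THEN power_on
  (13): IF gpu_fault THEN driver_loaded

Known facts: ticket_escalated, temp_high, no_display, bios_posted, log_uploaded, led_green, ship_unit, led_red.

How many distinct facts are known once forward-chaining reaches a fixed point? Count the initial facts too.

17

Round 1: (2) [IF ship_unit THEN gpu_fault]; (7) [IF ticket_escalated THEN overheat]; (9) [IF led_green THEN reseat_ram]; (12) [IF no_display and ticket_escalated THEN power_on]. Adds gpu_fault, overheat, reseat_ram, power_on.
Round 2: (1) [IF bios_posted and gpu_fault THEN cable_seated]; (4) [IF reseat_ram and no_display THEN fan_spinning]; (13) [IF gpu_fault THEN driver_loaded]. Adds cable_seated, fan_spinning, driver_loaded.
Round 3: (5) [IF fan_spinning and power_on THEN replace_psu]. Adds replace_psu.
Round 4: (10) [IF replace_psu and driver_loaded THEN update_required]. Adds update_required.
Closure: {bios_posted, cable_seated, driver_loaded, fan_spinning, gpu_fault, led_green, led_red, log_uploaded, no_display, overheat, power_on, replace_psu, reseat_ram, ship_unit, temp_high, ticket_escalated, update_required} — 17 facts.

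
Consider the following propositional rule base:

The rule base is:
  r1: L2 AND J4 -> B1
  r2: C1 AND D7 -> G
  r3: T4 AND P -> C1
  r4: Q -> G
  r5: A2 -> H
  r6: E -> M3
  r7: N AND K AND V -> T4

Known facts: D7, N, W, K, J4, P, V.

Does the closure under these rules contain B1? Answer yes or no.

no

[1] r7 [N AND K AND V -> T4]. ⇒ new: T4.
[2] r3 [T4 AND P -> C1]. ⇒ new: C1.
[3] r2 [C1 AND D7 -> G]. ⇒ new: G.
Fixed point reached. B1 is concluded only by r1; r1 needs L2 (never derived).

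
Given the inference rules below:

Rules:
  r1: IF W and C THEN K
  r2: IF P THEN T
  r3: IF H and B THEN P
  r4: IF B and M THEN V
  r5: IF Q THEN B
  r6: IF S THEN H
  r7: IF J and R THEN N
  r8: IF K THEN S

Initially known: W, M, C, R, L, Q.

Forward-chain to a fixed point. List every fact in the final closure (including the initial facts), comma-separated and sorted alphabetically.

Round 1: r1 [IF W and C THEN K]; r5 [IF Q THEN B]. Adds K, B.
Round 2: r4 [IF B and M THEN V]; r8 [IF K THEN S]. Adds V, S.
Round 3: r6 [IF S THEN H]. Adds H.
Round 4: r3 [IF H and B THEN P]. Adds P.
Round 5: r2 [IF P THEN T]. Adds T.

B, C, H, K, L, M, P, Q, R, S, T, V, W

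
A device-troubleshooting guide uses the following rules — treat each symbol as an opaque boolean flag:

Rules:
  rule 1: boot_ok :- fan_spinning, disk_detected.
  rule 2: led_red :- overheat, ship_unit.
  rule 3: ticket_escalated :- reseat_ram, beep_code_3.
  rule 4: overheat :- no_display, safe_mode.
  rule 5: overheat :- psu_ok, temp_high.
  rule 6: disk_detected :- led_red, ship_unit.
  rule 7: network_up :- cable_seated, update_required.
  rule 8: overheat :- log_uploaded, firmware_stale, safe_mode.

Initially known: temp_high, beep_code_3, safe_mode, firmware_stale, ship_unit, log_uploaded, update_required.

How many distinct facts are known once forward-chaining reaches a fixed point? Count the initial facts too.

Round 1 fires rule 8, giving overheat.
Round 2 fires rule 2, giving led_red.
Round 3 fires rule 6, giving disk_detected.
Closure: {beep_code_3, disk_detected, firmware_stale, led_red, log_uploaded, overheat, safe_mode, ship_unit, temp_high, update_required} — 10 facts.

10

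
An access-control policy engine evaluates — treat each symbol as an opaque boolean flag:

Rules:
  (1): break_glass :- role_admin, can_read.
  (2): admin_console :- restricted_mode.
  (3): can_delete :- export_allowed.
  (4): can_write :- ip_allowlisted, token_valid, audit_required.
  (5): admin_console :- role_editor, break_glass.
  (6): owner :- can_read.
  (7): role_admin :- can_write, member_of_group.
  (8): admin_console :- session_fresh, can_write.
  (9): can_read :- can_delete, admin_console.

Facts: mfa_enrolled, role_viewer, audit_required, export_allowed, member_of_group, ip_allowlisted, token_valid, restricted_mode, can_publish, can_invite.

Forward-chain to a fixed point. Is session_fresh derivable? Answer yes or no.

no

[1] (2) [admin_console :- restricted_mode.]; (3) [can_delete :- export_allowed.]; (4) [can_write :- ip_allowlisted, token_valid, audit_required.]. ⇒ new: admin_console, can_delete, can_write.
[2] (7) [role_admin :- can_write, member_of_group.]; (9) [can_read :- can_delete, admin_console.]. ⇒ new: role_admin, can_read.
[3] (1) [break_glass :- role_admin, can_read.]; (6) [owner :- can_read.]. ⇒ new: break_glass, owner.
Fixed point reached. No rule has session_fresh as a consequent, and it is not given.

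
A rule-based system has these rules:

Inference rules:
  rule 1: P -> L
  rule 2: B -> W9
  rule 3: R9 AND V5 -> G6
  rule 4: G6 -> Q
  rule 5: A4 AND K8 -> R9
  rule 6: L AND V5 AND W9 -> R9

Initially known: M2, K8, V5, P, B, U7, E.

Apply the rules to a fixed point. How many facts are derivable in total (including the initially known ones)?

12

Round 1: rule 1 [P -> L]; rule 2 [B -> W9]. Adds L, W9.
Round 2: rule 6 [L AND V5 AND W9 -> R9]. Adds R9.
Round 3: rule 3 [R9 AND V5 -> G6]. Adds G6.
Round 4: rule 4 [G6 -> Q]. Adds Q.
Closure: {B, E, G6, K8, L, M2, P, Q, R9, U7, V5, W9} — 12 facts.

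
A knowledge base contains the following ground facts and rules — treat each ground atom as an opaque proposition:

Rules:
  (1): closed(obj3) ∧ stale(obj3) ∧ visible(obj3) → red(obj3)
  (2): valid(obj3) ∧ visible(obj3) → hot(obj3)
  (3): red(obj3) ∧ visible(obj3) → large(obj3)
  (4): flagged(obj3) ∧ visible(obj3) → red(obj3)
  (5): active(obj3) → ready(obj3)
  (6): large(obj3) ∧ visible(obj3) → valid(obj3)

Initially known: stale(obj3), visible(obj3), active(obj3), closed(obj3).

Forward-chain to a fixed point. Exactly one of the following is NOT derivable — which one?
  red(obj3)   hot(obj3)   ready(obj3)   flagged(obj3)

Round 1: (1) [closed(obj3) ∧ stale(obj3) ∧ visible(obj3) → red(obj3)]; (5) [active(obj3) → ready(obj3)]. New: red(obj3), ready(obj3).
Round 2: (3) [red(obj3) ∧ visible(obj3) → large(obj3)]. New: large(obj3).
Round 3: (6) [large(obj3) ∧ visible(obj3) → valid(obj3)]. New: valid(obj3).
Round 4: (2) [valid(obj3) ∧ visible(obj3) → hot(obj3)]. New: hot(obj3).
Derived: ready(obj3) (round 1), hot(obj3) (round 4), red(obj3) (round 1). flagged(obj3) never appears in any round.

flagged(obj3)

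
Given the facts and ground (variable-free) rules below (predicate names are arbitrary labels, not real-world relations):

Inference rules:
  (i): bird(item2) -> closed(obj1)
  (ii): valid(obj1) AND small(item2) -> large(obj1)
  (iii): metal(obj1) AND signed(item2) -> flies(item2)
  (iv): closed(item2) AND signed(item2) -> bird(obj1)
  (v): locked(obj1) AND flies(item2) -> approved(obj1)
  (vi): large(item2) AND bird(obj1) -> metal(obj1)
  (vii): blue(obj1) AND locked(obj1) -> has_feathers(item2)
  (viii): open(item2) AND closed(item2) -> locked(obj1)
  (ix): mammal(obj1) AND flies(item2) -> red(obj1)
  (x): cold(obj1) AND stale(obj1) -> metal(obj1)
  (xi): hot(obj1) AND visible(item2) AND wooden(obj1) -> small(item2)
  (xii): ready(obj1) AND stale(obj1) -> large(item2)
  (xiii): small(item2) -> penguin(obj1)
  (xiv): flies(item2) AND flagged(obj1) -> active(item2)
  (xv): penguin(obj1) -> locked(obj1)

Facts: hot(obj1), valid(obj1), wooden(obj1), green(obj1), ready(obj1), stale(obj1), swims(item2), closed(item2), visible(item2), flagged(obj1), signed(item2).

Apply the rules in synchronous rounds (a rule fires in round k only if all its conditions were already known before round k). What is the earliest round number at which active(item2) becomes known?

[1] (iv) [closed(item2) AND signed(item2) -> bird(obj1)]; (xi) [hot(obj1) AND visible(item2) AND wooden(obj1) -> small(item2)]; (xii) [ready(obj1) AND stale(obj1) -> large(item2)]. ⇒ new: bird(obj1), small(item2), large(item2).
[2] (ii) [valid(obj1) AND small(item2) -> large(obj1)]; (vi) [large(item2) AND bird(obj1) -> metal(obj1)]; (xiii) [small(item2) -> penguin(obj1)]. ⇒ new: large(obj1), metal(obj1), penguin(obj1).
[3] (iii) [metal(obj1) AND signed(item2) -> flies(item2)]; (xv) [penguin(obj1) -> locked(obj1)]. ⇒ new: flies(item2), locked(obj1).
[4] (v) [locked(obj1) AND flies(item2) -> approved(obj1)]; (xiv) [flies(item2) AND flagged(obj1) -> active(item2)]. ⇒ new: approved(obj1), active(item2).
active(item2) first appears in round 4.

4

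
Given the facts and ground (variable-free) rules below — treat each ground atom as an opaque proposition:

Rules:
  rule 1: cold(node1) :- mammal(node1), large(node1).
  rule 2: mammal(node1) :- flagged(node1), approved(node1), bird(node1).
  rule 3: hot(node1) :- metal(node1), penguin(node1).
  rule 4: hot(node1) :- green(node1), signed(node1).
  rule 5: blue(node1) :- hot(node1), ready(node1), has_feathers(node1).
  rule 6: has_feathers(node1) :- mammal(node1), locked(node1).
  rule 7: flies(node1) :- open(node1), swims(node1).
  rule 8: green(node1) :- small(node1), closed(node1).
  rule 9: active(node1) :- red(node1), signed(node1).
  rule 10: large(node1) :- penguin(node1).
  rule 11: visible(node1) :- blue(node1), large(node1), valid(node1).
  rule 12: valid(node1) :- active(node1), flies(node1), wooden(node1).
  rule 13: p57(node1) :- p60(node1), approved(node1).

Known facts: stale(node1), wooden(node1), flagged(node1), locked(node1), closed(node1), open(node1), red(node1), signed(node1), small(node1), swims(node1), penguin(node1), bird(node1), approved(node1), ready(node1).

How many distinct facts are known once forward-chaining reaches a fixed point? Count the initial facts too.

[1] rule 2 [mammal(node1) :- flagged(node1), approved(node1), bird(node1).]; rule 7 [flies(node1) :- open(node1), swims(node1).]; rule 8 [green(node1) :- small(node1), closed(node1).]; rule 9 [active(node1) :- red(node1), signed(node1).]; rule 10 [large(node1) :- penguin(node1).]. ⇒ new: mammal(node1), flies(node1), green(node1), active(node1), large(node1).
[2] rule 1 [cold(node1) :- mammal(node1), large(node1).]; rule 4 [hot(node1) :- green(node1), signed(node1).]; rule 6 [has_feathers(node1) :- mammal(node1), locked(node1).]; rule 12 [valid(node1) :- active(node1), flies(node1), wooden(node1).]. ⇒ new: cold(node1), hot(node1), has_feathers(node1), valid(node1).
[3] rule 5 [blue(node1) :- hot(node1), ready(node1), has_feathers(node1).]. ⇒ new: blue(node1).
[4] rule 11 [visible(node1) :- blue(node1), large(node1), valid(node1).]. ⇒ new: visible(node1).
Closure: {active(node1), approved(node1), bird(node1), blue(node1), closed(node1), cold(node1), flagged(node1), flies(node1), green(node1), has_feathers(node1), hot(node1), large(node1), locked(node1), mammal(node1), open(node1), penguin(node1), ready(node1), red(node1), signed(node1), small(node1), stale(node1), swims(node1), valid(node1), visible(node1), wooden(node1)} — 25 facts.

25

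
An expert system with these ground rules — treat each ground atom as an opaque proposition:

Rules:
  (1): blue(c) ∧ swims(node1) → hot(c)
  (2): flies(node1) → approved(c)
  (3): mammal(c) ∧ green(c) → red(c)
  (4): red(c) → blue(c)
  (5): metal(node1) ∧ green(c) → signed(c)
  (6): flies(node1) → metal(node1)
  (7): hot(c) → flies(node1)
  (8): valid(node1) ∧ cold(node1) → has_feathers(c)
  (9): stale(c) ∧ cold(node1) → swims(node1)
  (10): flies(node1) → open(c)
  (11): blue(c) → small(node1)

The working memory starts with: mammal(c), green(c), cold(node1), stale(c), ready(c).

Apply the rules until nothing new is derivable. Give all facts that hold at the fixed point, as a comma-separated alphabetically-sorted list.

Round 1: (3) [mammal(c) ∧ green(c) → red(c)]; (9) [stale(c) ∧ cold(node1) → swims(node1)]. Adds red(c), swims(node1).
Round 2: (4) [red(c) → blue(c)]. Adds blue(c).
Round 3: (1) [blue(c) ∧ swims(node1) → hot(c)]; (11) [blue(c) → small(node1)]. Adds hot(c), small(node1).
Round 4: (7) [hot(c) → flies(node1)]. Adds flies(node1).
Round 5: (2) [flies(node1) → approved(c)]; (6) [flies(node1) → metal(node1)]; (10) [flies(node1) → open(c)]. Adds approved(c), metal(node1), open(c).
Round 6: (5) [metal(node1) ∧ green(c) → signed(c)]. Adds signed(c).

approved(c), blue(c), cold(node1), flies(node1), green(c), hot(c), mammal(c), metal(node1), open(c), ready(c), red(c), signed(c), small(node1), stale(c), swims(node1)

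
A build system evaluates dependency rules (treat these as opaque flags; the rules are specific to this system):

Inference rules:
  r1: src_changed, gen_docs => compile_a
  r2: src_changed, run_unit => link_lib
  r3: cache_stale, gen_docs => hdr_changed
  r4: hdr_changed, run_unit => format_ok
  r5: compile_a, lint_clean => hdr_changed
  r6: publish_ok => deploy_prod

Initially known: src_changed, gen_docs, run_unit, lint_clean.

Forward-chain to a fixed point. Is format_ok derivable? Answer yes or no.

Round 1 fires r1, r2, giving compile_a, link_lib.
Round 2 fires r5, giving hdr_changed.
Round 3 fires r4, giving format_ok.
format_ok appears in round 3, so it is derivable.

yes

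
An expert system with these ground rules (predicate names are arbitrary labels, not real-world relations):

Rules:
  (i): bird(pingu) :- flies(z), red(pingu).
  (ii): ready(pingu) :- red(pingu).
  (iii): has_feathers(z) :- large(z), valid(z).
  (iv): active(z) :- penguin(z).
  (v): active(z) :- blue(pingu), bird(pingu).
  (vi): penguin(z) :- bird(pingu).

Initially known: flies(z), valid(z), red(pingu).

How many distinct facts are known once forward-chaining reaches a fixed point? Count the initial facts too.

7

Round 1 fires (i), (ii), giving bird(pingu), ready(pingu).
Round 2 fires (vi), giving penguin(z).
Round 3 fires (iv), giving active(z).
Closure: {active(z), bird(pingu), flies(z), penguin(z), ready(pingu), red(pingu), valid(z)} — 7 facts.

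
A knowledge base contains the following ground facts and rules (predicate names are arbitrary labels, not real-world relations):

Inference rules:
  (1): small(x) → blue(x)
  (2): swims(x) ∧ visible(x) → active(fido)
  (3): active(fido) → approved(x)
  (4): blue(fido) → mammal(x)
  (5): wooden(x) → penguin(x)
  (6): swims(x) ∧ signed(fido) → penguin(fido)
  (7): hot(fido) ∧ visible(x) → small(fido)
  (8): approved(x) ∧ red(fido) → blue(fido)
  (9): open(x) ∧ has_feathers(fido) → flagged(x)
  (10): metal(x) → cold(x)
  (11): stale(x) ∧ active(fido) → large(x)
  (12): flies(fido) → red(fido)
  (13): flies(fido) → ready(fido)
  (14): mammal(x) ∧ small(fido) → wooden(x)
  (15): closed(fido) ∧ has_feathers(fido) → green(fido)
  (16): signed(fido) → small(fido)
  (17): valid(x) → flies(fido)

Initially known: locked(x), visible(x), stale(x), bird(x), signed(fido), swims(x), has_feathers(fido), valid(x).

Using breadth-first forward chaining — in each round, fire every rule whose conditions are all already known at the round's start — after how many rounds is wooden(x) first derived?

5

Round 1 fires (2), (6), (16), (17), giving active(fido), penguin(fido), small(fido), flies(fido).
Round 2 fires (3), (11), (12), (13), giving approved(x), large(x), red(fido), ready(fido).
Round 3 fires (8), giving blue(fido).
Round 4 fires (4), giving mammal(x).
Round 5 fires (14), giving wooden(x).
wooden(x) first appears in round 5.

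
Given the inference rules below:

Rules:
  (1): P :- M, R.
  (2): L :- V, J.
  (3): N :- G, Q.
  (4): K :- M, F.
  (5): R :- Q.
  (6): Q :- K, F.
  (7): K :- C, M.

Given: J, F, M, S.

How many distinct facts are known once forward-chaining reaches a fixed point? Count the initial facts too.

[1] (4) [K :- M, F.]. ⇒ new: K.
[2] (6) [Q :- K, F.]. ⇒ new: Q.
[3] (5) [R :- Q.]. ⇒ new: R.
[4] (1) [P :- M, R.]. ⇒ new: P.
Closure: {F, J, K, M, P, Q, R, S} — 8 facts.

8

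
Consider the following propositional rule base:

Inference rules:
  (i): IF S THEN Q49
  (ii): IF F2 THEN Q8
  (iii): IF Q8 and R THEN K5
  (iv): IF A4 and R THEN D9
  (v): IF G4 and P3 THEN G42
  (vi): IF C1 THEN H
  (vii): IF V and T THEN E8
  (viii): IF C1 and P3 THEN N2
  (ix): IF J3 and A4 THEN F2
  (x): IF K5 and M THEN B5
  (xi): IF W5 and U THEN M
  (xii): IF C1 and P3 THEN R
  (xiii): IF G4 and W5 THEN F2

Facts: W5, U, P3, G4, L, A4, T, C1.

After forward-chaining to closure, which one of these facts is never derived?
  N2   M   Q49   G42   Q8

Round 1 — (v), (vi), (viii), (xi), (xii), (xiii), derive G42, H, N2, M, R, F2.
Round 2 — (ii), (iv), derive Q8, D9.
Round 3 — (iii), derive K5.
Round 4 — (x), derive B5.
Derived: G42 (round 1), M (round 1), Q8 (round 2), N2 (round 1). Q49 never appears in any round.

Q49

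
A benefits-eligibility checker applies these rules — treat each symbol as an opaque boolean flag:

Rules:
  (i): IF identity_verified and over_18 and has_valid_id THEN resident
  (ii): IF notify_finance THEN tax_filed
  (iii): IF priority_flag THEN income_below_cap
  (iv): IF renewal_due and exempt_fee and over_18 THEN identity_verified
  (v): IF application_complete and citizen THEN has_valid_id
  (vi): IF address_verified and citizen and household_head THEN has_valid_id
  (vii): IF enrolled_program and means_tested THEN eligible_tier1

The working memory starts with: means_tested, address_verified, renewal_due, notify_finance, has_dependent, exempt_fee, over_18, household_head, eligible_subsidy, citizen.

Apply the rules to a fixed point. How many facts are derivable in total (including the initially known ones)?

14

Round 1: (ii) [IF notify_finance THEN tax_filed]; (iv) [IF renewal_due and exempt_fee and over_18 THEN identity_verified]; (vi) [IF address_verified and citizen and household_head THEN has_valid_id]. New: tax_filed, identity_verified, has_valid_id.
Round 2: (i) [IF identity_verified and over_18 and has_valid_id THEN resident]. New: resident.
Closure: {address_verified, citizen, eligible_subsidy, exempt_fee, has_dependent, has_valid_id, household_head, identity_verified, means_tested, notify_finance, over_18, renewal_due, resident, tax_filed} — 14 facts.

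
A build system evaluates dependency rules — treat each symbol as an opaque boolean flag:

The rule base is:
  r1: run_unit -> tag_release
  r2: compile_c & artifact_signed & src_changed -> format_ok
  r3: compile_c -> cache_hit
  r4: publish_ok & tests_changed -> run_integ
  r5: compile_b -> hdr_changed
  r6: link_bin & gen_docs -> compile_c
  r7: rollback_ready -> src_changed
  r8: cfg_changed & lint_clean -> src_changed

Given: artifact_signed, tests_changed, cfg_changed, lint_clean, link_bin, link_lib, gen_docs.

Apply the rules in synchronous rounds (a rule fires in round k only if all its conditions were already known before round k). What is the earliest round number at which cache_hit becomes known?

2

Round 1: r6 [link_bin & gen_docs -> compile_c]; r8 [cfg_changed & lint_clean -> src_changed]. Adds compile_c, src_changed.
Round 2: r2 [compile_c & artifact_signed & src_changed -> format_ok]; r3 [compile_c -> cache_hit]. Adds format_ok, cache_hit.
cache_hit first appears in round 2.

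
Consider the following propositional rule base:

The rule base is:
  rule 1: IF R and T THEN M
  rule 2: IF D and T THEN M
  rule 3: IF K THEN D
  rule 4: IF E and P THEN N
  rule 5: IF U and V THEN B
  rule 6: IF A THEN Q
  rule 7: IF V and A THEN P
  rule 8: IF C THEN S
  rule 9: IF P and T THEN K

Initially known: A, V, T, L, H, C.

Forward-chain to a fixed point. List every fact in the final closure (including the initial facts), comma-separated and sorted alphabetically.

Round 1 fires rule 6, rule 7, rule 8, giving Q, P, S.
Round 2 fires rule 9, giving K.
Round 3 fires rule 3, giving D.
Round 4 fires rule 2, giving M.

A, C, D, H, K, L, M, P, Q, S, T, V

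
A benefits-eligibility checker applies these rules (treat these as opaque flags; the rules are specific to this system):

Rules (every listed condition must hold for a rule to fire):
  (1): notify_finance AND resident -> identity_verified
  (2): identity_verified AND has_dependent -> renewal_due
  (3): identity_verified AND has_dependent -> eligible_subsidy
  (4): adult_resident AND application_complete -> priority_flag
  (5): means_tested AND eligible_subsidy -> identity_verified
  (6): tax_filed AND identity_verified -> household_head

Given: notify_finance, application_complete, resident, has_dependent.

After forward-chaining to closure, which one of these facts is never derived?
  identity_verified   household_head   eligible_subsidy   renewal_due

household_head

Round 1: (1) [notify_finance AND resident -> identity_verified]. New: identity_verified.
Round 2: (2) [identity_verified AND has_dependent -> renewal_due]; (3) [identity_verified AND has_dependent -> eligible_subsidy]. New: renewal_due, eligible_subsidy.
Derived: eligible_subsidy (round 2), renewal_due (round 2), identity_verified (round 1). household_head never appears in any round.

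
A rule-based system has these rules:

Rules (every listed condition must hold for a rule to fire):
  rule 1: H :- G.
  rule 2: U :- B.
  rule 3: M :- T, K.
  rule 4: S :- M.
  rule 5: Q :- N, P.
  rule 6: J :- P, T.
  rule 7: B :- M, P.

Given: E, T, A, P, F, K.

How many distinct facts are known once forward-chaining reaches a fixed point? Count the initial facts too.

Round 1: rule 3 [M :- T, K.]; rule 6 [J :- P, T.]. Adds M, J.
Round 2: rule 4 [S :- M.]; rule 7 [B :- M, P.]. Adds S, B.
Round 3: rule 2 [U :- B.]. Adds U.
Closure: {A, B, E, F, J, K, M, P, S, T, U} — 11 facts.

11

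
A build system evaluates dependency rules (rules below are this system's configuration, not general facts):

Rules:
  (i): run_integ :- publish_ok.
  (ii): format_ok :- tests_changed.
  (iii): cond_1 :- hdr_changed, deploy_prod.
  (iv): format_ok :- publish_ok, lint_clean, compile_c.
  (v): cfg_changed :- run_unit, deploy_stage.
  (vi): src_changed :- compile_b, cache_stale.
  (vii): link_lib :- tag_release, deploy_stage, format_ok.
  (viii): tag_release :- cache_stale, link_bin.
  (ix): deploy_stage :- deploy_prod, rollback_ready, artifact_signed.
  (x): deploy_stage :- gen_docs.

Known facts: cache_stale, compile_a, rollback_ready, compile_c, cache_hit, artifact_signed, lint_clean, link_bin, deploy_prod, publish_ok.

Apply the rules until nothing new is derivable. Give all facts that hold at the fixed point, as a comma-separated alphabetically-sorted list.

artifact_signed, cache_hit, cache_stale, compile_a, compile_c, deploy_prod, deploy_stage, format_ok, link_bin, link_lib, lint_clean, publish_ok, rollback_ready, run_integ, tag_release

Round 1: (i) [run_integ :- publish_ok.]; (iv) [format_ok :- publish_ok, lint_clean, compile_c.]; (viii) [tag_release :- cache_stale, link_bin.]; (ix) [deploy_stage :- deploy_prod, rollback_ready, artifact_signed.]. Adds run_integ, format_ok, tag_release, deploy_stage.
Round 2: (vii) [link_lib :- tag_release, deploy_stage, format_ok.]. Adds link_lib.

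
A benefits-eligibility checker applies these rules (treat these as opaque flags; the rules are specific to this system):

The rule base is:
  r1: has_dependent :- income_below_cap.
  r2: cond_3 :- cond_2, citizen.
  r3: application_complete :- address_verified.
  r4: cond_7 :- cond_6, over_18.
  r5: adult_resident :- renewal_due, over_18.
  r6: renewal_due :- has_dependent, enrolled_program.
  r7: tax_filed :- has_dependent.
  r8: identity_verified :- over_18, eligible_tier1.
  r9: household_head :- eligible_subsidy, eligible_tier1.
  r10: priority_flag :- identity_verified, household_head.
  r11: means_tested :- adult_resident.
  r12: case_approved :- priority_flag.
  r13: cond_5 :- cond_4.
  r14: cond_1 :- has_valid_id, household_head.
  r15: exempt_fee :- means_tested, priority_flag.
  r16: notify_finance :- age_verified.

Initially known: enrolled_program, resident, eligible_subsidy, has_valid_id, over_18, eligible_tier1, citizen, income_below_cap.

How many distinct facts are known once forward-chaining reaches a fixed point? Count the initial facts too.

19

[1] r1 [has_dependent :- income_below_cap.]; r8 [identity_verified :- over_18, eligible_tier1.]; r9 [household_head :- eligible_subsidy, eligible_tier1.]. ⇒ new: has_dependent, identity_verified, household_head.
[2] r6 [renewal_due :- has_dependent, enrolled_program.]; r7 [tax_filed :- has_dependent.]; r10 [priority_flag :- identity_verified, household_head.]; r14 [cond_1 :- has_valid_id, household_head.]. ⇒ new: renewal_due, tax_filed, priority_flag, cond_1.
[3] r5 [adult_resident :- renewal_due, over_18.]; r12 [case_approved :- priority_flag.]. ⇒ new: adult_resident, case_approved.
[4] r11 [means_tested :- adult_resident.]. ⇒ new: means_tested.
[5] r15 [exempt_fee :- means_tested, priority_flag.]. ⇒ new: exempt_fee.
Closure: {adult_resident, case_approved, citizen, cond_1, eligible_subsidy, eligible_tier1, enrolled_program, exempt_fee, has_dependent, has_valid_id, household_head, identity_verified, income_below_cap, means_tested, over_18, priority_flag, renewal_due, resident, tax_filed} — 19 facts.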